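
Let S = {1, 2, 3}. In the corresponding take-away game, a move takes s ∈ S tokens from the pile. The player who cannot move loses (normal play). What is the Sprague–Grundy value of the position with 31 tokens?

3

n :  0  1  2  3  4  5  6  7  8  9 10 11 12 13 14 15 16 17 18 19 20 21 22 23 24 25 26 27 28 29 30 31
G :  0  1  2  3  0  1  2  3  0  1  2  3  0  1  2  3  0  1  2  3  0  1  2  3  0  1  2  3  0  1  2  3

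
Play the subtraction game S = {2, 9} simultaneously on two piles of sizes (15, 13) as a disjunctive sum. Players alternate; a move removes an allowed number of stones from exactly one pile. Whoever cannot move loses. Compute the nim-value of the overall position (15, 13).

1

All piles use S = {2, 9}:
n :  0  1  2  3  4  5  6  7  8  9 10 11 12 13 14 15
G :  0  0  1  1  0  0  1  1  0  2  1  0  0  1  1  0
Pile A: G(15) = 0.
Pile B: G(13) = 1.
Combined Grundy value = 0 ⊕ 1 = 1.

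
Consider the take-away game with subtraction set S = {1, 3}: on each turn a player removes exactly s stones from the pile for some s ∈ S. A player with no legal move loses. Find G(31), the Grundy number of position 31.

n :  0  1  2  3  4  5  6  7  8  9 10 11 12 13 14 15 16 17 18 19 20 21 22 23 24 25 26 27 28 29 30 31
G :  0  1  0  1  0  1  0  1  0  1  0  1  0  1  0  1  0  1  0  1  0  1  0  1  0  1  0  1  0  1  0  1

1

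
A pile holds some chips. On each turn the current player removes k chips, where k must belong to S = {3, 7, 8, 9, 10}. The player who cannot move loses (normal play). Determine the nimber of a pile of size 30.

2

n :  0  1  2  3  4  5  6  7  8  9 10 11 12 13 14 15 16 17 18 19 20 21 22 23 24 25 26 27 28 29 30
G :  0  0  0  1  1  1  0  2  2  1  3  3  2  2  4  3  3  0  0  0  1  1  1  0  2  2  1  3  3  2  2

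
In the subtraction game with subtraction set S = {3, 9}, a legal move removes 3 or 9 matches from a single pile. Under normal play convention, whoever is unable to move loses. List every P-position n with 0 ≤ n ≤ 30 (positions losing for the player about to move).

0, 1, 2, 6, 7, 8, 12, 13, 14, 18, 19, 20, 24, 25, 26, 30

G(0) = 0
G(1) = mex{} = 0
G(2) = mex{} = 0
G(3) = mex{0} = 1
G(4) = mex{0} = 1
G(5) = mex{0} = 1
G(6) = mex{1} = 0
G(7) = mex{1} = 0
G(8) = mex{1} = 0
G(9) = mex{0,0} = 1
G(10) = mex{0,0} = 1
G(11) = mex{0,0} = 1
G(12) = mex{1,1} = 0
G(13) = mex{1,1} = 0
G(14) = mex{1,1} = 0
G(15) = mex{0,0} = 1
G(16) = mex{0,0} = 1
G(17) = mex{0,0} = 1
G(18) = mex{1,1} = 0
G(19) = mex{1,1} = 0
G(20) = mex{1,1} = 0
G(21) = mex{0,0} = 1
G(22) = mex{0,0} = 1
G(23) = mex{0,0} = 1
G(24) = mex{1,1} = 0
G(25) = mex{1,1} = 0
G(26) = mex{1,1} = 0
G(27) = mex{0,0} = 1
G(28) = mex{0,0} = 1
G(29) = mex{0,0} = 1
G(30) = mex{1,1} = 0
P-positions are exactly the n with G(n) = 0.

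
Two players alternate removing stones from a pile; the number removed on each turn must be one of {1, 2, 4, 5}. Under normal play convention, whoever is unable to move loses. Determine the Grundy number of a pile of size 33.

0

n :  0  1  2  3  4  5  6  7  8  9 10 11 12 13 14 15 16 17 18 19 20 21 22 23 24 25 26 27 28 29 30 31 32 33
G :  0  1  2  0  1  2  0  1  2  0  1  2  0  1  2  0  1  2  0  1  2  0  1  2  0  1  2  0  1  2  0  1  2  0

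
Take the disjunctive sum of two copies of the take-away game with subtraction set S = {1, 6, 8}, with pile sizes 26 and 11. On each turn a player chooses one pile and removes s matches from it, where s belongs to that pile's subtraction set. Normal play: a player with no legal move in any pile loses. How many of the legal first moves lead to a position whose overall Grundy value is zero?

All piles use S = {1, 6, 8}:
G(0) = 0
G(1) = mex{0} = 1
G(2) = mex{1} = 0
G(3) = mex{0} = 1
G(4) = mex{1} = 0
G(5) = mex{0} = 1
G(6) = mex{1,0} = 2
G(7) = mex{2,1} = 0
G(8) = mex{0,0,0} = 1
G(9) = mex{1,1,1} = 0
G(10) = mex{0,0,0} = 1
G(11) = mex{1,1,1} = 0
G(12) = mex{0,2,0} = 1
G(13) = mex{1,0,1} = 2
G(14) = mex{2,1,2} = 0
G(15) = mex{0,0,0} = 1
G(16) = mex{1,1,1} = 0
G(17) = mex{0,0,0} = 1
G(18) = mex{1,1,1} = 0
G(19) = mex{0,2,0} = 1
G(20) = mex{1,0,1} = 2
G(21) = mex{2,1,2} = 0
G(22) = mex{0,0,0} = 1
G(23) = mex{1,1,1} = 0
G(24) = mex{0,0,0} = 1
G(25) = mex{1,1,1} = 0
G(26) = mex{0,2,0} = 1
Pile A: G(26) = 1.
Pile B: G(11) = 0.
Combined Grundy value = 1 ⊕ 0 = 1.
A winning move leaves total XOR = 0, i.e. changes one component's Grundy value g to g ⊕ X where X is the current total.
Pile A: need g' = 1⊕1 = 0. Options: 26−1→G=0, 26−6→G=2, 26−8→G=0. Hits: 2.
Pile B: need g' = 0⊕1 = 1. Options: 11−1→G=1, 11−6→G=1, 11−8→G=1. Hits: 3.

5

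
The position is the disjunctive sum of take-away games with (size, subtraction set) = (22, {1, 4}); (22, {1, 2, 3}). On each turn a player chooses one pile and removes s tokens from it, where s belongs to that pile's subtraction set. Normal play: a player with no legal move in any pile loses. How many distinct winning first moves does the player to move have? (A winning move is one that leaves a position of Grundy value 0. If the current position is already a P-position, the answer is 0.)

1

Pile A, S = {1, 4}:
G(0) = 0
G(1) = mex{0} = 1
G(2) = mex{1} = 0
G(3) = mex{0} = 1
G(4) = mex{1,0} = 2
G(5) = mex{2,1} = 0
G(6) = mex{0,0} = 1
G(7) = mex{1,1} = 0
G(8) = mex{0,2} = 1
G(9) = mex{1,0} = 2
G(10) = mex{2,1} = 0
G(11) = mex{0,0} = 1
G(12) = mex{1,1} = 0
G(13) = mex{0,2} = 1
G(14) = mex{1,0} = 2
G(15) = mex{2,1} = 0
G(16) = mex{0,0} = 1
G(17) = mex{1,1} = 0
G(18) = mex{0,2} = 1
G(19) = mex{1,0} = 2
G(20) = mex{2,1} = 0
G(21) = mex{0,0} = 1
G(22) = mex{1,1} = 0
G_A(22) = 0.
Pile B, S = {1, 2, 3}:
n :  0  1  2  3  4  5  6  7  8  9 10 11 12 13 14 15 16 17 18 19 20 21 22
G :  0  1  2  3  0  1  2  3  0  1  2  3  0  1  2  3  0  1  2  3  0  1  2
G_B(22) = 2.
Combined Grundy value = 0 ⊕ 2 = 2.
A winning move leaves total XOR = 0, i.e. changes one component's Grundy value g to g ⊕ X where X is the current total.
Pile A: need g' = 0⊕2 = 2. Options: 22−1→G=1, 22−4→G=1. Hits: 0.
Pile B: need g' = 2⊕2 = 0. Options: 22−1→G=1, 22−2→G=0, 22−3→G=3. Hits: 1.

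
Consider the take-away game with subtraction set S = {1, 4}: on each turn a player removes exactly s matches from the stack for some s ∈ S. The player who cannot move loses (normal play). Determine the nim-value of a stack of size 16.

G(0) = 0
G(1) = mex{0} = 1
G(2) = mex{1} = 0
G(3) = mex{0} = 1
G(4) = mex{1,0} = 2
G(5) = mex{2,1} = 0
G(6) = mex{0,0} = 1
G(7) = mex{1,1} = 0
G(8) = mex{0,2} = 1
G(9) = mex{1,0} = 2
G(10) = mex{2,1} = 0
G(11) = mex{0,0} = 1
G(12) = mex{1,1} = 0
G(13) = mex{0,2} = 1
G(14) = mex{1,0} = 2
G(15) = mex{2,1} = 0
G(16) = mex{0,0} = 1

1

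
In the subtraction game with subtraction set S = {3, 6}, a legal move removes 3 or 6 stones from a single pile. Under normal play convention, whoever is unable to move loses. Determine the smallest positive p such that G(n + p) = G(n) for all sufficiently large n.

9

G(0) = 0
G(1) = mex{} = 0
G(2) = mex{} = 0
G(3) = mex{0} = 1
G(4) = mex{0} = 1
G(5) = mex{0} = 1
G(6) = mex{1,0} = 2
G(7) = mex{1,0} = 2
G(8) = mex{1,0} = 2
G(9) = mex{2,1} = 0
G(10) = mex{2,1} = 0
G(11) = mex{2,1} = 0
G(12) = mex{0,2} = 1
G(13) = mex{0,2} = 1
G(14) = mex{0,2} = 1
G(15) = mex{1,0} = 2
G(16) = mex{1,0} = 2
G(17) = mex{1,0} = 2
G(18) = mex{2,1} = 0
G(19) = mex{2,1} = 0
G(n+9) = G(n) holds for n = 0,…,5 (a full window of length max(S) = 6), so the sequence is purely periodic with period 9.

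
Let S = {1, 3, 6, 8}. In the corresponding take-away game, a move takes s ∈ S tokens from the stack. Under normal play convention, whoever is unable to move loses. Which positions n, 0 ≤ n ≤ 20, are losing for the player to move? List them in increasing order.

0, 2, 4, 9, 11, 13, 18, 20

G(0) = 0
G(1) = mex{0} = 1
G(2) = mex{1} = 0
G(3) = mex{0,0} = 1
G(4) = mex{1,1} = 0
G(5) = mex{0,0} = 1
G(6) = mex{1,1,0} = 2
G(7) = mex{2,0,1} = 3
G(8) = mex{3,1,0,0} = 2
G(9) = mex{2,2,1,1} = 0
G(10) = mex{0,3,0,0} = 1
G(11) = mex{1,2,1,1} = 0
G(12) = mex{0,0,2,0} = 1
G(13) = mex{1,1,3,1} = 0
G(14) = mex{0,0,2,2} = 1
G(15) = mex{1,1,0,3} = 2
G(16) = mex{2,0,1,2} = 3
G(17) = mex{3,1,0,0} = 2
G(18) = mex{2,2,1,1} = 0
G(19) = mex{0,3,0,0} = 1
G(20) = mex{1,2,1,1} = 0
P-positions are exactly the n with G(n) = 0.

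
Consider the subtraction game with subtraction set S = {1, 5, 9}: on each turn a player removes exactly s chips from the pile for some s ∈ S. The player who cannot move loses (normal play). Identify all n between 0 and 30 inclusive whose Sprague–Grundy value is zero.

n :  0  1  2  3  4  5  6  7  8  9 10 11 12 13 14 15 16 17 18 19 20 21 22 23 24 25 26 27 28 29 30
G :  0  1  0  1  0  1  0  1  0  1  0  1  0  1  0  1  0  1  0  1  0  1  0  1  0  1  0  1  0  1  0
P-positions are exactly the n with G(n) = 0.

0, 2, 4, 6, 8, 10, 12, 14, 16, 18, 20, 22, 24, 26, 28, 30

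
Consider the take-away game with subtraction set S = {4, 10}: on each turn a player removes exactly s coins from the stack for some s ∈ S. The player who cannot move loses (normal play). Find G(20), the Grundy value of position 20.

n :  0  1  2  3  4  5  6  7  8  9 10 11 12 13 14 15 16 17 18 19 20
G :  0  0  0  0  1  1  1  1  0  0  2  2  1  1  0  0  0  0  1  1  1

1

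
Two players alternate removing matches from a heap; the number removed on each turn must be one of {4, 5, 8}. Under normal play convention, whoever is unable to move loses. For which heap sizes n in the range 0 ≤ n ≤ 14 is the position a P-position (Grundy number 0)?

0, 1, 2, 3, 12, 13, 14

G(0) = 0
G(1) = mex{} = 0
G(2) = mex{} = 0
G(3) = mex{} = 0
G(4) = mex{0} = 1
G(5) = mex{0,0} = 1
G(6) = mex{0,0} = 1
G(7) = mex{0,0} = 1
G(8) = mex{1,0,0} = 2
G(9) = mex{1,1,0} = 2
G(10) = mex{1,1,0} = 2
G(11) = mex{1,1,0} = 2
G(12) = mex{2,1,1} = 0
G(13) = mex{2,2,1} = 0
G(14) = mex{2,2,1} = 0
P-positions are exactly the n with G(n) = 0.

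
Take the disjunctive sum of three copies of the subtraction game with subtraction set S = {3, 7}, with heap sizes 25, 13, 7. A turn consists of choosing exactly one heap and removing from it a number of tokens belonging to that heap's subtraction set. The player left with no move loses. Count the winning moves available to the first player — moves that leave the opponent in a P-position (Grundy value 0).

All heaps use S = {3, 7}:
G(0) = 0
G(1) = mex{} = 0
G(2) = mex{} = 0
G(3) = mex{0} = 1
G(4) = mex{0} = 1
G(5) = mex{0} = 1
G(6) = mex{1} = 0
G(7) = mex{1,0} = 2
G(8) = mex{1,0} = 2
G(9) = mex{0,0} = 1
G(10) = mex{2,1} = 0
G(11) = mex{2,1} = 0
G(12) = mex{1,1} = 0
G(13) = mex{0,0} = 1
G(14) = mex{0,2} = 1
G(15) = mex{0,2} = 1
G(16) = mex{1,1} = 0
G(17) = mex{1,0} = 2
G(18) = mex{1,0} = 2
G(19) = mex{0,0} = 1
G(20) = mex{2,1} = 0
G(21) = mex{2,1} = 0
G(22) = mex{1,1} = 0
G(23) = mex{0,0} = 1
G(24) = mex{0,2} = 1
G(25) = mex{0,2} = 1
Heap A: G(25) = 1.
Heap B: G(13) = 1.
Heap C: G(7) = 2.
Combined Grundy value = 1 ⊕ 1 ⊕ 2 = 2.
A winning move leaves total XOR = 0, i.e. changes one component's Grundy value g to g ⊕ X where X is the current total.
Heap A: need g' = 1⊕2 = 3. Options: 25−3→G=0, 25−7→G=2. Hits: 0.
Heap B: need g' = 1⊕2 = 3. Options: 13−3→G=0, 13−7→G=0. Hits: 0.
Heap C: need g' = 2⊕2 = 0. Options: 7−3→G=1, 7−7→G=0. Hits: 1.

1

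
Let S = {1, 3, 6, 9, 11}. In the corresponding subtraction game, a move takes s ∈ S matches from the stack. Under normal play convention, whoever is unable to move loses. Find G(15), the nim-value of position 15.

1

G(0) = 0
G(1) = mex{0} = 1
G(2) = mex{1} = 0
G(3) = mex{0,0} = 1
G(4) = mex{1,1} = 0
G(5) = mex{0,0} = 1
G(6) = mex{1,1,0} = 2
G(7) = mex{2,0,1} = 3
G(8) = mex{3,1,0} = 2
G(9) = mex{2,2,1,0} = 3
G(10) = mex{3,3,0,1} = 2
G(11) = mex{2,2,1,0,0} = 3
G(12) = mex{3,3,2,1,1} = 0
G(13) = mex{0,2,3,0,0} = 1
G(14) = mex{1,3,2,1,1} = 0
G(15) = mex{0,0,3,2,0} = 1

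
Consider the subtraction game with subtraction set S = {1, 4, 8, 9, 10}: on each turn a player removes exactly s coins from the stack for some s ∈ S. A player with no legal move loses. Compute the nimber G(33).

3

G(0) = 0
G(1) = mex{0} = 1
G(2) = mex{1} = 0
G(3) = mex{0} = 1
G(4) = mex{1,0} = 2
G(5) = mex{2,1} = 0
G(6) = mex{0,0} = 1
G(7) = mex{1,1} = 0
G(8) = mex{0,2,0} = 1
G(9) = mex{1,0,1,0} = 2
G(10) = mex{2,1,0,1,0} = 3
G(11) = mex{3,0,1,0,1} = 2
G(12) = mex{2,1,2,1,0} = 3
G(13) = mex{3,2,0,2,1} = 4
G(14) = mex{4,3,1,0,2} = 5
G(15) = mex{5,2,0,1,0} = 3
G(16) = mex{3,3,1,0,1} = 2
G(17) = mex{2,4,2,1,0} = 3
G(18) = mex{3,5,3,2,1} = 0
G(19) = mex{0,3,2,3,2} = 1
G(20) = mex{1,2,3,2,3} = 0
G(21) = mex{0,3,4,3,2} = 1
G(22) = mex{1,0,5,4,3} = 2
G(23) = mex{2,1,3,5,4} = 0
G(24) = mex{0,0,2,3,5} = 1
G(25) = mex{1,1,3,2,3} = 0
G(26) = mex{0,2,0,3,2} = 1
G(27) = mex{1,0,1,0,3} = 2
G(28) = mex{2,1,0,1,0} = 3
G(29) = mex{3,0,1,0,1} = 2
G(30) = mex{2,1,2,1,0} = 3
G(31) = mex{3,2,0,2,1} = 4
G(32) = mex{4,3,1,0,2} = 5
G(33) = mex{5,2,0,1,0} = 3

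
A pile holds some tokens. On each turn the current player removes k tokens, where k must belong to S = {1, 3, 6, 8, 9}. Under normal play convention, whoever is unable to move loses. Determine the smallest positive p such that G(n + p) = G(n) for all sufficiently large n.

14

G(0) = 0
G(1) = mex{0} = 1
G(2) = mex{1} = 0
G(3) = mex{0,0} = 1
G(4) = mex{1,1} = 0
G(5) = mex{0,0} = 1
G(6) = mex{1,1,0} = 2
G(7) = mex{2,0,1} = 3
G(8) = mex{3,1,0,0} = 2
G(9) = mex{2,2,1,1,0} = 3
G(10) = mex{3,3,0,0,1} = 2
G(11) = mex{2,2,1,1,0} = 3
G(12) = mex{3,3,2,0,1} = 4
G(13) = mex{4,2,3,1,0} = 5
G(14) = mex{5,3,2,2,1} = 0
G(15) = mex{0,4,3,3,2} = 1
G(16) = mex{1,5,2,2,3} = 0
G(17) = mex{0,0,3,3,2} = 1
G(18) = mex{1,1,4,2,3} = 0
G(19) = mex{0,0,5,3,2} = 1
G(20) = mex{1,1,0,4,3} = 2
G(21) = mex{2,0,1,5,4} = 3
G(22) = mex{3,1,0,0,5} = 2
G(23) = mex{2,2,1,1,0} = 3
G(24) = mex{3,3,0,0,1} = 2
G(25) = mex{2,2,1,1,0} = 3
G(26) = mex{3,3,2,0,1} = 4
G(27) = mex{4,2,3,1,0} = 5
G(28) = mex{5,3,2,2,1} = 0
G(29) = mex{0,4,3,3,2} = 1
G(n+14) = G(n) holds for n = 0,…,8 (a full window of length max(S) = 9), so the sequence is purely periodic with period 14.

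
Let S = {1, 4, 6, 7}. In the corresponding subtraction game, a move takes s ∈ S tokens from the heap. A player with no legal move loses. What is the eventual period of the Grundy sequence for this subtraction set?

G(0) = 0
G(1) = mex{0} = 1
G(2) = mex{1} = 0
G(3) = mex{0} = 1
G(4) = mex{1,0} = 2
G(5) = mex{2,1} = 0
G(6) = mex{0,0,0} = 1
G(7) = mex{1,1,1,0} = 2
G(8) = mex{2,2,0,1} = 3
G(9) = mex{3,0,1,0} = 2
G(10) = mex{2,1,2,1} = 0
G(11) = mex{0,2,0,2} = 1
G(12) = mex{1,3,1,0} = 2
G(13) = mex{2,2,2,1} = 0
G(14) = mex{0,0,3,2} = 1
G(15) = mex{1,1,2,3} = 0
G(16) = mex{0,2,0,2} = 1
G(17) = mex{1,0,1,0} = 2
G(18) = mex{2,1,2,1} = 0
G(19) = mex{0,0,0,2} = 1
G(20) = mex{1,1,1,0} = 2
G(21) = mex{2,2,0,1} = 3
G(22) = mex{3,0,1,0} = 2
G(23) = mex{2,1,2,1} = 0
G(24) = mex{0,2,0,2} = 1
G(25) = mex{1,3,1,0} = 2
G(26) = mex{2,2,2,1} = 0
G(27) = mex{0,0,3,2} = 1
G(n+13) = G(n) holds for n = 0,…,6 (a full window of length max(S) = 7), so the sequence is purely periodic with period 13.

13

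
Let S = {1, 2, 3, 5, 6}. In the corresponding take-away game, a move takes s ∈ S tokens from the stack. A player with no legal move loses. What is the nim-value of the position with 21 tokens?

G(0) = 0
G(1) = mex{0} = 1
G(2) = mex{1,0} = 2
G(3) = mex{2,1,0} = 3
G(4) = mex{3,2,1} = 0
G(5) = mex{0,3,2,0} = 1
G(6) = mex{1,0,3,1,0} = 2
G(7) = mex{2,1,0,2,1} = 3
G(8) = mex{3,2,1,3,2} = 0
G(9) = mex{0,3,2,0,3} = 1
G(10) = mex{1,0,3,1,0} = 2
G(11) = mex{2,1,0,2,1} = 3
G(12) = mex{3,2,1,3,2} = 0
G(13) = mex{0,3,2,0,3} = 1
G(14) = mex{1,0,3,1,0} = 2
G(15) = mex{2,1,0,2,1} = 3
G(16) = mex{3,2,1,3,2} = 0
G(17) = mex{0,3,2,0,3} = 1
G(18) = mex{1,0,3,1,0} = 2
G(19) = mex{2,1,0,2,1} = 3
G(20) = mex{3,2,1,3,2} = 0
G(21) = mex{0,3,2,0,3} = 1

1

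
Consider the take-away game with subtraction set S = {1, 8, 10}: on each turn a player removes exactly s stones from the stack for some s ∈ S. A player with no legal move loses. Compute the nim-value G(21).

n :  0  1  2  3  4  5  6  7  8  9 10 11 12 13 14 15 16 17 18 19 20 21
G :  0  1  0  1  0  1  0  1  2  0  1  0  1  0  1  0  1  2  0  1  0  1

1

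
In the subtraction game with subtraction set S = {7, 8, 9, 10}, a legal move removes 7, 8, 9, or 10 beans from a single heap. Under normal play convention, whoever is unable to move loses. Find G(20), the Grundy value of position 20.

n :  0  1  2  3  4  5  6  7  8  9 10 11 12 13 14 15 16 17 18 19 20
G :  0  0  0  0  0  0  0  1  1  1  1  1  1  1  2  2  2  0  0  0  0

0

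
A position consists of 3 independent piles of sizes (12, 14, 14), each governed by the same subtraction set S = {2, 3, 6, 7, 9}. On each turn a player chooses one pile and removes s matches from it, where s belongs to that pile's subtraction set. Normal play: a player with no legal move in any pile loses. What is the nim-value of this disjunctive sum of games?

4

All piles use S = {2, 3, 6, 7, 9}:
n :  0  1  2  3  4  5  6  7  8  9 10 11 12 13 14
G :  0  0  1  1  2  0  3  1  2  2  3  3  4  0  5
Pile A: G(12) = 4.
Pile B: G(14) = 5.
Pile C: G(14) = 5.
Combined Grundy value = 4 ⊕ 5 ⊕ 5 = 4.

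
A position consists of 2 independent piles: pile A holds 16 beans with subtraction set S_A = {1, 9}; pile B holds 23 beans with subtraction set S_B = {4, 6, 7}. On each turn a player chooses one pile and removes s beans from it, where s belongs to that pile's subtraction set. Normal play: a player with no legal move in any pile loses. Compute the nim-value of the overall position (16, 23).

0

Pile A, S = {1, 9}:
n :  0  1  2  3  4  5  6  7  8  9 10 11 12 13 14 15 16
G :  0  1  0  1  0  1  0  1  0  1  0  1  0  1  0  1  0
G_A(16) = 0.
Pile B, S = {4, 6, 7}:
G(0) = 0
G(1) = mex{} = 0
G(2) = mex{} = 0
G(3) = mex{} = 0
G(4) = mex{0} = 1
G(5) = mex{0} = 1
G(6) = mex{0,0} = 1
G(7) = mex{0,0,0} = 1
G(8) = mex{1,0,0} = 2
G(9) = mex{1,0,0} = 2
G(10) = mex{1,1,0} = 2
G(11) = mex{1,1,1} = 0
G(12) = mex{2,1,1} = 0
G(13) = mex{2,1,1} = 0
G(14) = mex{2,2,1} = 0
G(15) = mex{0,2,2} = 1
G(16) = mex{0,2,2} = 1
G(17) = mex{0,0,2} = 1
G(18) = mex{0,0,0} = 1
G(19) = mex{1,0,0} = 2
G(20) = mex{1,0,0} = 2
G(21) = mex{1,1,0} = 2
G(22) = mex{1,1,1} = 0
G(23) = mex{2,1,1} = 0
G_B(23) = 0.
Combined Grundy value = 0 ⊕ 0 = 0.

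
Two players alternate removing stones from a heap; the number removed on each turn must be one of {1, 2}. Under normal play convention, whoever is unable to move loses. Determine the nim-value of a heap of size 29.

2

G(0) = 0
G(1) = mex{0} = 1
G(2) = mex{1,0} = 2
G(3) = mex{2,1} = 0
G(4) = mex{0,2} = 1
G(5) = mex{1,0} = 2
G(6) = mex{2,1} = 0
G(7) = mex{0,2} = 1
G(8) = mex{1,0} = 2
G(9) = mex{2,1} = 0
G(10) = mex{0,2} = 1
G(11) = mex{1,0} = 2
G(12) = mex{2,1} = 0
G(13) = mex{0,2} = 1
G(14) = mex{1,0} = 2
G(15) = mex{2,1} = 0
G(16) = mex{0,2} = 1
G(17) = mex{1,0} = 2
G(18) = mex{2,1} = 0
G(19) = mex{0,2} = 1
G(20) = mex{1,0} = 2
G(21) = mex{2,1} = 0
G(22) = mex{0,2} = 1
G(23) = mex{1,0} = 2
G(24) = mex{2,1} = 0
G(25) = mex{0,2} = 1
G(26) = mex{1,0} = 2
G(27) = mex{2,1} = 0
G(28) = mex{0,2} = 1
G(29) = mex{1,0} = 2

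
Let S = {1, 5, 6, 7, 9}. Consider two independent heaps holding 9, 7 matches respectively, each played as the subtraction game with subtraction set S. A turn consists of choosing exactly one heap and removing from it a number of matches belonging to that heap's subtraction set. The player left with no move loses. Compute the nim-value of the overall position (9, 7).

0

All heaps use S = {1, 5, 6, 7, 9}:
G(0) = 0
G(1) = mex{0} = 1
G(2) = mex{1} = 0
G(3) = mex{0} = 1
G(4) = mex{1} = 0
G(5) = mex{0,0} = 1
G(6) = mex{1,1,0} = 2
G(7) = mex{2,0,1,0} = 3
G(8) = mex{3,1,0,1} = 2
G(9) = mex{2,0,1,0,0} = 3
Heap A: G(9) = 3.
Heap B: G(7) = 3.
Combined Grundy value = 3 ⊕ 3 = 0.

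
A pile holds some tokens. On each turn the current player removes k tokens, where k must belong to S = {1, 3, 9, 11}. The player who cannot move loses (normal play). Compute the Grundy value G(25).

G(0) = 0
G(1) = mex{0} = 1
G(2) = mex{1} = 0
G(3) = mex{0,0} = 1
G(4) = mex{1,1} = 0
G(5) = mex{0,0} = 1
G(6) = mex{1,1} = 0
G(7) = mex{0,0} = 1
G(8) = mex{1,1} = 0
G(9) = mex{0,0,0} = 1
G(10) = mex{1,1,1} = 0
G(11) = mex{0,0,0,0} = 1
G(12) = mex{1,1,1,1} = 0
G(13) = mex{0,0,0,0} = 1
G(14) = mex{1,1,1,1} = 0
G(15) = mex{0,0,0,0} = 1
G(16) = mex{1,1,1,1} = 0
G(17) = mex{0,0,0,0} = 1
G(18) = mex{1,1,1,1} = 0
G(19) = mex{0,0,0,0} = 1
G(20) = mex{1,1,1,1} = 0
G(21) = mex{0,0,0,0} = 1
G(22) = mex{1,1,1,1} = 0
G(23) = mex{0,0,0,0} = 1
G(24) = mex{1,1,1,1} = 0
G(25) = mex{0,0,0,0} = 1

1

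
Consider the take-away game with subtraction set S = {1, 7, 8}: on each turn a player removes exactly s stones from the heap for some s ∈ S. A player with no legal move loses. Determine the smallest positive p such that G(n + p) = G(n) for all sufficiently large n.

n :  0  1  2  3  4  5  6  7  8  9 10 11 12 13 14 15 16 17 18 19 20 21 22 23 24 25 26 27 28 29 30 31
G :  0  1  0  1  0  1  0  1  2  3  2  3  2  3  2  0  1  0  1  0  1  0  1  2  3  2  3  2  3  2  0  1
G(n+15) = G(n) holds for n = 0,…,7 (a full window of length max(S) = 8), so the sequence is purely periodic with period 15.

15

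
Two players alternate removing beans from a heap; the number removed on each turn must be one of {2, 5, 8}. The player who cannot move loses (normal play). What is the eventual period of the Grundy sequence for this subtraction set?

10

n :  0  1  2  3  4  5  6  7  8  9 10 11 12 13 14 15 16 17 18 19 20 21
G :  0  0  1  1  0  2  1  0  2  1  0  0  1  1  0  2  1  0  2  1  0  0
G(n+10) = G(n) holds for n = 0,…,7 (a full window of length max(S) = 8), so the sequence is purely periodic with period 10.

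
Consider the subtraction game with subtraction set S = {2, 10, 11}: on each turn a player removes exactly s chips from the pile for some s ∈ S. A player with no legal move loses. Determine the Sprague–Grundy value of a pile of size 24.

1

G(0) = 0
G(1) = mex{} = 0
G(2) = mex{0} = 1
G(3) = mex{0} = 1
G(4) = mex{1} = 0
G(5) = mex{1} = 0
G(6) = mex{0} = 1
G(7) = mex{0} = 1
G(8) = mex{1} = 0
G(9) = mex{1} = 0
G(10) = mex{0,0} = 1
G(11) = mex{0,0,0} = 1
G(12) = mex{1,1,0} = 2
G(13) = mex{1,1,1} = 0
G(14) = mex{2,0,1} = 3
G(15) = mex{0,0,0} = 1
G(16) = mex{3,1,0} = 2
G(17) = mex{1,1,1} = 0
G(18) = mex{2,0,1} = 3
G(19) = mex{0,0,0} = 1
G(20) = mex{3,1,0} = 2
G(21) = mex{1,1,1} = 0
G(22) = mex{2,2,1} = 0
G(23) = mex{0,0,2} = 1
G(24) = mex{0,3,0} = 1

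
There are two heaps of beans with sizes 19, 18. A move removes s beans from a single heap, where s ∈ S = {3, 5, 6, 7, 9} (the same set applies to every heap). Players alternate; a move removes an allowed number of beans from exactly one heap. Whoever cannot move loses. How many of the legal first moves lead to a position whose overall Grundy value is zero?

0

All heaps use S = {3, 5, 6, 7, 9}:
G(0) = 0
G(1) = mex{} = 0
G(2) = mex{} = 0
G(3) = mex{0} = 1
G(4) = mex{0} = 1
G(5) = mex{0,0} = 1
G(6) = mex{1,0,0} = 2
G(7) = mex{1,0,0,0} = 2
G(8) = mex{1,1,0,0} = 2
G(9) = mex{2,1,1,0,0} = 3
G(10) = mex{2,1,1,1,0} = 3
G(11) = mex{2,2,1,1,0} = 3
G(12) = mex{3,2,2,1,1} = 0
G(13) = mex{3,2,2,2,1} = 0
G(14) = mex{3,3,2,2,1} = 0
G(15) = mex{0,3,3,2,2} = 1
G(16) = mex{0,3,3,3,2} = 1
G(17) = mex{0,0,3,3,2} = 1
G(18) = mex{1,0,0,3,3} = 2
G(19) = mex{1,0,0,0,3} = 2
Heap A: G(19) = 2.
Heap B: G(18) = 2.
Combined Grundy value = 2 ⊕ 2 = 0.
A winning move leaves total XOR = 0, i.e. changes one component's Grundy value g to g ⊕ X where X is the current total.
Heap A: target g' = 2⊕0 = 2, but every legal move changes the Grundy value (mex property), so 0 moves.
Heap B: target g' = 2⊕0 = 2, but every legal move changes the Grundy value (mex property), so 0 moves.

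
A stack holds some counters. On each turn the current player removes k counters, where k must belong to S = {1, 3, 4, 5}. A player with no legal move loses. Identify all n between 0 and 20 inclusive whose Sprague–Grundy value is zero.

n :  0  1  2  3  4  5  6  7  8  9 10 11 12 13 14 15 16 17 18 19 20
G :  0  1  0  1  2  3  2  3  0  1  0  1  2  3  2  3  0  1  0  1  2
P-positions are exactly the n with G(n) = 0.

0, 2, 8, 10, 16, 18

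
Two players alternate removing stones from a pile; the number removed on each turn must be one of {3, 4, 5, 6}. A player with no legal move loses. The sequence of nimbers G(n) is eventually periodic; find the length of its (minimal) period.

9

n :  0  1  2  3  4  5  6  7  8  9 10 11 12 13 14 15 16 17 18 19
G :  0  0  0  1  1  1  2  2  2  0  0  0  1  1  1  2  2  2  0  0
G(n+9) = G(n) holds for n = 0,…,5 (a full window of length max(S) = 6), so the sequence is purely periodic with period 9.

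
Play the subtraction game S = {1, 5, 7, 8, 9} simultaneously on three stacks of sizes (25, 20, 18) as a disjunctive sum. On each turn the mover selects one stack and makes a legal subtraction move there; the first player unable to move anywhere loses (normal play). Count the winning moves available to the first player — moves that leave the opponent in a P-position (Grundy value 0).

All stacks use S = {1, 5, 7, 8, 9}:
G(0) = 0
G(1) = mex{0} = 1
G(2) = mex{1} = 0
G(3) = mex{0} = 1
G(4) = mex{1} = 0
G(5) = mex{0,0} = 1
G(6) = mex{1,1} = 0
G(7) = mex{0,0,0} = 1
G(8) = mex{1,1,1,0} = 2
G(9) = mex{2,0,0,1,0} = 3
G(10) = mex{3,1,1,0,1} = 2
G(11) = mex{2,0,0,1,0} = 3
G(12) = mex{3,1,1,0,1} = 2
G(13) = mex{2,2,0,1,0} = 3
G(14) = mex{3,3,1,0,1} = 2
G(15) = mex{2,2,2,1,0} = 3
G(16) = mex{3,3,3,2,1} = 0
G(17) = mex{0,2,2,3,2} = 1
G(18) = mex{1,3,3,2,3} = 0
G(19) = mex{0,2,2,3,2} = 1
G(20) = mex{1,3,3,2,3} = 0
G(21) = mex{0,0,2,3,2} = 1
G(22) = mex{1,1,3,2,3} = 0
G(23) = mex{0,0,0,3,2} = 1
G(24) = mex{1,1,1,0,3} = 2
G(25) = mex{2,0,0,1,0} = 3
Stack A: G(25) = 3.
Stack B: G(20) = 0.
Stack C: G(18) = 0.
Combined Grundy value = 3 ⊕ 0 ⊕ 0 = 3.
A winning move leaves total XOR = 0, i.e. changes one component's Grundy value g to g ⊕ X where X is the current total.
Stack A: need g' = 3⊕3 = 0. Options: 25−1→G=2, 25−5→G=0, 25−7→G=0, 25−8→G=1, 25−9→G=0. Hits: 3.
Stack B: need g' = 0⊕3 = 3. Options: 20−1→G=1, 20−5→G=3, 20−7→G=3, 20−8→G=2, 20−9→G=3. Hits: 3.
Stack C: need g' = 0⊕3 = 3. Options: 18−1→G=1, 18−5→G=3, 18−7→G=3, 18−8→G=2, 18−9→G=3. Hits: 3.

9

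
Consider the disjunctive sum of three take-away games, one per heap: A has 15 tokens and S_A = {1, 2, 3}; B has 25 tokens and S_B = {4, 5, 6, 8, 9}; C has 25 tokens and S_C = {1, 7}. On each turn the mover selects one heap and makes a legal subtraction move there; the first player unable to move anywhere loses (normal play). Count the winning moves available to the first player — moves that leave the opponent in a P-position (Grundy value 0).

Heap A, S = {1, 2, 3}:
G(0) = 0
G(1) = mex{0} = 1
G(2) = mex{1,0} = 2
G(3) = mex{2,1,0} = 3
G(4) = mex{3,2,1} = 0
G(5) = mex{0,3,2} = 1
G(6) = mex{1,0,3} = 2
G(7) = mex{2,1,0} = 3
G(8) = mex{3,2,1} = 0
G(9) = mex{0,3,2} = 1
G(10) = mex{1,0,3} = 2
G(11) = mex{2,1,0} = 3
G(12) = mex{3,2,1} = 0
G(13) = mex{0,3,2} = 1
G(14) = mex{1,0,3} = 2
G(15) = mex{2,1,0} = 3
G_A(15) = 3.
Heap B, S = {4, 5, 6, 8, 9}:
G(0) = 0
G(1) = mex{} = 0
G(2) = mex{} = 0
G(3) = mex{} = 0
G(4) = mex{0} = 1
G(5) = mex{0,0} = 1
G(6) = mex{0,0,0} = 1
G(7) = mex{0,0,0} = 1
G(8) = mex{1,0,0,0} = 2
G(9) = mex{1,1,0,0,0} = 2
G(10) = mex{1,1,1,0,0} = 2
G(11) = mex{1,1,1,0,0} = 2
G(12) = mex{2,1,1,1,0} = 3
G(13) = mex{2,2,1,1,1} = 0
G(14) = mex{2,2,2,1,1} = 0
G(15) = mex{2,2,2,1,1} = 0
G(16) = mex{3,2,2,2,1} = 0
G(17) = mex{0,3,2,2,2} = 1
G(18) = mex{0,0,3,2,2} = 1
G(19) = mex{0,0,0,2,2} = 1
G(20) = mex{0,0,0,3,2} = 1
G(21) = mex{1,0,0,0,3} = 2
G(22) = mex{1,1,0,0,0} = 2
G(23) = mex{1,1,1,0,0} = 2
G(24) = mex{1,1,1,0,0} = 2
G(25) = mex{2,1,1,1,0} = 3
G_B(25) = 3.
Heap C, S = {1, 7}:
G(0) = 0
G(1) = mex{0} = 1
G(2) = mex{1} = 0
G(3) = mex{0} = 1
G(4) = mex{1} = 0
G(5) = mex{0} = 1
G(6) = mex{1} = 0
G(7) = mex{0,0} = 1
G(8) = mex{1,1} = 0
G(9) = mex{0,0} = 1
G(10) = mex{1,1} = 0
G(11) = mex{0,0} = 1
G(12) = mex{1,1} = 0
G(13) = mex{0,0} = 1
G(14) = mex{1,1} = 0
G(15) = mex{0,0} = 1
G(16) = mex{1,1} = 0
G(17) = mex{0,0} = 1
G(18) = mex{1,1} = 0
G(19) = mex{0,0} = 1
G(20) = mex{1,1} = 0
G(21) = mex{0,0} = 1
G(22) = mex{1,1} = 0
G(23) = mex{0,0} = 1
G(24) = mex{1,1} = 0
G(25) = mex{0,0} = 1
G_C(25) = 1.
Combined Grundy value = 3 ⊕ 3 ⊕ 1 = 1.
A winning move leaves total XOR = 0, i.e. changes one component's Grundy value g to g ⊕ X where X is the current total.
Heap A: need g' = 3⊕1 = 2. Options: 15−1→G=2, 15−2→G=1, 15−3→G=0. Hits: 1.
Heap B: need g' = 3⊕1 = 2. Options: 25−4→G=2, 25−5→G=1, 25−6→G=1, 25−8→G=1, 25−9→G=0. Hits: 1.
Heap C: need g' = 1⊕1 = 0. Options: 25−1→G=0, 25−7→G=0. Hits: 2.

4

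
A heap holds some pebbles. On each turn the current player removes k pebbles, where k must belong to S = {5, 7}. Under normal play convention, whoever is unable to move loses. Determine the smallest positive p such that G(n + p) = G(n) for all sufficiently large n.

12

G(0) = 0
G(1) = mex{} = 0
G(2) = mex{} = 0
G(3) = mex{} = 0
G(4) = mex{} = 0
G(5) = mex{0} = 1
G(6) = mex{0} = 1
G(7) = mex{0,0} = 1
G(8) = mex{0,0} = 1
G(9) = mex{0,0} = 1
G(10) = mex{1,0} = 2
G(11) = mex{1,0} = 2
G(12) = mex{1,1} = 0
G(13) = mex{1,1} = 0
G(14) = mex{1,1} = 0
G(15) = mex{2,1} = 0
G(16) = mex{2,1} = 0
G(17) = mex{0,2} = 1
G(18) = mex{0,2} = 1
G(19) = mex{0,0} = 1
G(20) = mex{0,0} = 1
G(21) = mex{0,0} = 1
G(22) = mex{1,0} = 2
G(23) = mex{1,0} = 2
G(24) = mex{1,1} = 0
G(25) = mex{1,1} = 0
G(n+12) = G(n) holds for n = 0,…,6 (a full window of length max(S) = 7), so the sequence is purely periodic with period 12.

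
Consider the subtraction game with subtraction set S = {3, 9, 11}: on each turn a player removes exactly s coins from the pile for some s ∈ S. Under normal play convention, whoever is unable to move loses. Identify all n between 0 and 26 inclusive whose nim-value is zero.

n :  0  1  2  3  4  5  6  7  8  9 10 11 12 13 14 15 16 17 18 19 20 21 22 23 24 25 26
G :  0  0  0  1  1  1  0  0  0  1  1  1  2  2  0  3  3  1  2  2  0  0  0  1  1  1  0
P-positions are exactly the n with G(n) = 0.

0, 1, 2, 6, 7, 8, 14, 20, 21, 22, 26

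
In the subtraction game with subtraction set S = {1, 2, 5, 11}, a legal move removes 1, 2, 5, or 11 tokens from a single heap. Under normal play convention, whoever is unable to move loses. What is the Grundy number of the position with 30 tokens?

0

G(0) = 0
G(1) = mex{0} = 1
G(2) = mex{1,0} = 2
G(3) = mex{2,1} = 0
G(4) = mex{0,2} = 1
G(5) = mex{1,0,0} = 2
G(6) = mex{2,1,1} = 0
G(7) = mex{0,2,2} = 1
G(8) = mex{1,0,0} = 2
G(9) = mex{2,1,1} = 0
G(10) = mex{0,2,2} = 1
G(11) = mex{1,0,0,0} = 2
G(12) = mex{2,1,1,1} = 0
G(13) = mex{0,2,2,2} = 1
G(14) = mex{1,0,0,0} = 2
G(15) = mex{2,1,1,1} = 0
G(16) = mex{0,2,2,2} = 1
G(17) = mex{1,0,0,0} = 2
G(18) = mex{2,1,1,1} = 0
G(19) = mex{0,2,2,2} = 1
G(20) = mex{1,0,0,0} = 2
G(21) = mex{2,1,1,1} = 0
G(22) = mex{0,2,2,2} = 1
G(23) = mex{1,0,0,0} = 2
G(24) = mex{2,1,1,1} = 0
G(25) = mex{0,2,2,2} = 1
G(26) = mex{1,0,0,0} = 2
G(27) = mex{2,1,1,1} = 0
G(28) = mex{0,2,2,2} = 1
G(29) = mex{1,0,0,0} = 2
G(30) = mex{2,1,1,1} = 0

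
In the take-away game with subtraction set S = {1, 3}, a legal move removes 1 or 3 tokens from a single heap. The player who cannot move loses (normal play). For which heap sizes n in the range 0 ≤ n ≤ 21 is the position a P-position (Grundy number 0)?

0, 2, 4, 6, 8, 10, 12, 14, 16, 18, 20

n :  0  1  2  3  4  5  6  7  8  9 10 11 12 13 14 15 16 17 18 19 20 21
G :  0  1  0  1  0  1  0  1  0  1  0  1  0  1  0  1  0  1  0  1  0  1
P-positions are exactly the n with G(n) = 0.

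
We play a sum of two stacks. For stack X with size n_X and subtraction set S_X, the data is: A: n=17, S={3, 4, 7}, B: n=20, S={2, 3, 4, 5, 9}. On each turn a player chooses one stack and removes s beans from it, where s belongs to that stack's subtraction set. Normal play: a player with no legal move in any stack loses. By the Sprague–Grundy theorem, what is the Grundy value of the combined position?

1

Stack A, S = {3, 4, 7}:
G(0) = 0
G(1) = mex{} = 0
G(2) = mex{} = 0
G(3) = mex{0} = 1
G(4) = mex{0,0} = 1
G(5) = mex{0,0} = 1
G(6) = mex{1,0} = 2
G(7) = mex{1,1,0} = 2
G(8) = mex{1,1,0} = 2
G(9) = mex{2,1,0} = 3
G(10) = mex{2,2,1} = 0
G(11) = mex{2,2,1} = 0
G(12) = mex{3,2,1} = 0
G(13) = mex{0,3,2} = 1
G(14) = mex{0,0,2} = 1
G(15) = mex{0,0,2} = 1
G(16) = mex{1,0,3} = 2
G(17) = mex{1,1,0} = 2
G_A(17) = 2.
Stack B, S = {2, 3, 4, 5, 9}:
n :  0  1  2  3  4  5  6  7  8  9 10 11 12 13 14 15 16 17 18 19 20
G :  0  0  1  1  2  2  3  0  0  1  1  2  2  3  0  0  1  1  2  2  3
G_B(20) = 3.
Combined Grundy value = 2 ⊕ 3 = 1.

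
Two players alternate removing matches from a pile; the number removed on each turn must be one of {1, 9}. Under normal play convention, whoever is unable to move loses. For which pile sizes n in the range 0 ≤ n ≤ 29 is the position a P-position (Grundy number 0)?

G(0) = 0
G(1) = mex{0} = 1
G(2) = mex{1} = 0
G(3) = mex{0} = 1
G(4) = mex{1} = 0
G(5) = mex{0} = 1
G(6) = mex{1} = 0
G(7) = mex{0} = 1
G(8) = mex{1} = 0
G(9) = mex{0,0} = 1
G(10) = mex{1,1} = 0
G(11) = mex{0,0} = 1
G(12) = mex{1,1} = 0
G(13) = mex{0,0} = 1
G(14) = mex{1,1} = 0
G(15) = mex{0,0} = 1
G(16) = mex{1,1} = 0
G(17) = mex{0,0} = 1
G(18) = mex{1,1} = 0
G(19) = mex{0,0} = 1
G(20) = mex{1,1} = 0
G(21) = mex{0,0} = 1
G(22) = mex{1,1} = 0
G(23) = mex{0,0} = 1
G(24) = mex{1,1} = 0
G(25) = mex{0,0} = 1
G(26) = mex{1,1} = 0
G(27) = mex{0,0} = 1
G(28) = mex{1,1} = 0
G(29) = mex{0,0} = 1
P-positions are exactly the n with G(n) = 0.

0, 2, 4, 6, 8, 10, 12, 14, 16, 18, 20, 22, 24, 26, 28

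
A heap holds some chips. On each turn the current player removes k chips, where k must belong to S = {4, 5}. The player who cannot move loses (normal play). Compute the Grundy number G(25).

1

G(0) = 0
G(1) = mex{} = 0
G(2) = mex{} = 0
G(3) = mex{} = 0
G(4) = mex{0} = 1
G(5) = mex{0,0} = 1
G(6) = mex{0,0} = 1
G(7) = mex{0,0} = 1
G(8) = mex{1,0} = 2
G(9) = mex{1,1} = 0
G(10) = mex{1,1} = 0
G(11) = mex{1,1} = 0
G(12) = mex{2,1} = 0
G(13) = mex{0,2} = 1
G(14) = mex{0,0} = 1
G(15) = mex{0,0} = 1
G(16) = mex{0,0} = 1
G(17) = mex{1,0} = 2
G(18) = mex{1,1} = 0
G(19) = mex{1,1} = 0
G(20) = mex{1,1} = 0
G(21) = mex{2,1} = 0
G(22) = mex{0,2} = 1
G(23) = mex{0,0} = 1
G(24) = mex{0,0} = 1
G(25) = mex{0,0} = 1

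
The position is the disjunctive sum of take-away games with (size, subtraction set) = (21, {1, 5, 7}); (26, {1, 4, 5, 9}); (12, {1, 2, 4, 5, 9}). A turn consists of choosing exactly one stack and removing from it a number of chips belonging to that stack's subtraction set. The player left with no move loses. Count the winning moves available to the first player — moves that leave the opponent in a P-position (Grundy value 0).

2

Stack A, S = {1, 5, 7}:
G(0) = 0
G(1) = mex{0} = 1
G(2) = mex{1} = 0
G(3) = mex{0} = 1
G(4) = mex{1} = 0
G(5) = mex{0,0} = 1
G(6) = mex{1,1} = 0
G(7) = mex{0,0,0} = 1
G(8) = mex{1,1,1} = 0
G(9) = mex{0,0,0} = 1
G(10) = mex{1,1,1} = 0
G(11) = mex{0,0,0} = 1
G(12) = mex{1,1,1} = 0
G(13) = mex{0,0,0} = 1
G(14) = mex{1,1,1} = 0
G(15) = mex{0,0,0} = 1
G(16) = mex{1,1,1} = 0
G(17) = mex{0,0,0} = 1
G(18) = mex{1,1,1} = 0
G(19) = mex{0,0,0} = 1
G(20) = mex{1,1,1} = 0
G(21) = mex{0,0,0} = 1
G_A(21) = 1.
Stack B, S = {1, 4, 5, 9}:
G(0) = 0
G(1) = mex{0} = 1
G(2) = mex{1} = 0
G(3) = mex{0} = 1
G(4) = mex{1,0} = 2
G(5) = mex{2,1,0} = 3
G(6) = mex{3,0,1} = 2
G(7) = mex{2,1,0} = 3
G(8) = mex{3,2,1} = 0
G(9) = mex{0,3,2,0} = 1
G(10) = mex{1,2,3,1} = 0
G(11) = mex{0,3,2,0} = 1
G(12) = mex{1,0,3,1} = 2
G(13) = mex{2,1,0,2} = 3
G(14) = mex{3,0,1,3} = 2
G(15) = mex{2,1,0,2} = 3
G(16) = mex{3,2,1,3} = 0
G(17) = mex{0,3,2,0} = 1
G(18) = mex{1,2,3,1} = 0
G(19) = mex{0,3,2,0} = 1
G(20) = mex{1,0,3,1} = 2
G(21) = mex{2,1,0,2} = 3
G(22) = mex{3,0,1,3} = 2
G(23) = mex{2,1,0,2} = 3
G(24) = mex{3,2,1,3} = 0
G(25) = mex{0,3,2,0} = 1
G(26) = mex{1,2,3,1} = 0
G_B(26) = 0.
Stack C, S = {1, 2, 4, 5, 9}:
n :  0  1  2  3  4  5  6  7  8  9 10 11 12
G :  0  1  2  0  1  2  0  1  2  3  4  5  3
G_C(12) = 3.
Combined Grundy value = 1 ⊕ 0 ⊕ 3 = 2.
A winning move leaves total XOR = 0, i.e. changes one component's Grundy value g to g ⊕ X where X is the current total.
Stack A: need g' = 1⊕2 = 3. Options: 21−1→G=0, 21−5→G=0, 21−7→G=0. Hits: 0.
Stack B: need g' = 0⊕2 = 2. Options: 26−1→G=1, 26−4→G=2, 26−5→G=3, 26−9→G=1. Hits: 1.
Stack C: need g' = 3⊕2 = 1. Options: 12−1→G=5, 12−2→G=4, 12−4→G=2, 12−5→G=1, 12−9→G=0. Hits: 1.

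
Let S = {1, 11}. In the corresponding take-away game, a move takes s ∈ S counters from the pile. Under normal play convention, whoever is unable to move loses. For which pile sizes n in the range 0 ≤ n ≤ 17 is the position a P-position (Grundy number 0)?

n :  0  1  2  3  4  5  6  7  8  9 10 11 12 13 14 15 16 17
G :  0  1  0  1  0  1  0  1  0  1  0  1  0  1  0  1  0  1
P-positions are exactly the n with G(n) = 0.

0, 2, 4, 6, 8, 10, 12, 14, 16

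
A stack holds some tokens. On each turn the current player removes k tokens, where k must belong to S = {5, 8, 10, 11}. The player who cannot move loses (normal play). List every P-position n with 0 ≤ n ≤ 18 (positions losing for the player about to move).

G(0) = 0
G(1) = mex{} = 0
G(2) = mex{} = 0
G(3) = mex{} = 0
G(4) = mex{} = 0
G(5) = mex{0} = 1
G(6) = mex{0} = 1
G(7) = mex{0} = 1
G(8) = mex{0,0} = 1
G(9) = mex{0,0} = 1
G(10) = mex{1,0,0} = 2
G(11) = mex{1,0,0,0} = 2
G(12) = mex{1,0,0,0} = 2
G(13) = mex{1,1,0,0} = 2
G(14) = mex{1,1,0,0} = 2
G(15) = mex{2,1,1,0} = 3
G(16) = mex{2,1,1,1} = 0
G(17) = mex{2,1,1,1} = 0
G(18) = mex{2,2,1,1} = 0
P-positions are exactly the n with G(n) = 0.

0, 1, 2, 3, 4, 16, 17, 18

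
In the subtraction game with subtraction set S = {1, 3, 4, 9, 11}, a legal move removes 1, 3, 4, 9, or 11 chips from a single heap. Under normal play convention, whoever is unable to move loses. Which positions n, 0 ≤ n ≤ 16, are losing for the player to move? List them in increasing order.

G(0) = 0
G(1) = mex{0} = 1
G(2) = mex{1} = 0
G(3) = mex{0,0} = 1
G(4) = mex{1,1,0} = 2
G(5) = mex{2,0,1} = 3
G(6) = mex{3,1,0} = 2
G(7) = mex{2,2,1} = 0
G(8) = mex{0,3,2} = 1
G(9) = mex{1,2,3,0} = 4
G(10) = mex{4,0,2,1} = 3
G(11) = mex{3,1,0,0,0} = 2
G(12) = mex{2,4,1,1,1} = 0
G(13) = mex{0,3,4,2,0} = 1
G(14) = mex{1,2,3,3,1} = 0
G(15) = mex{0,0,2,2,2} = 1
G(16) = mex{1,1,0,0,3} = 2
P-positions are exactly the n with G(n) = 0.

0, 2, 7, 12, 14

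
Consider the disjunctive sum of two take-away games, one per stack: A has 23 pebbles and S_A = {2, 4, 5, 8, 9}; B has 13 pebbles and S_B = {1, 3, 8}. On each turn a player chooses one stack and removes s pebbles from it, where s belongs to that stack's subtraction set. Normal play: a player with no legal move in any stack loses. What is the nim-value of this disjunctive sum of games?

Stack A, S = {2, 4, 5, 8, 9}:
G(0) = 0
G(1) = mex{} = 0
G(2) = mex{0} = 1
G(3) = mex{0} = 1
G(4) = mex{1,0} = 2
G(5) = mex{1,0,0} = 2
G(6) = mex{2,1,0} = 3
G(7) = mex{2,1,1} = 0
G(8) = mex{3,2,1,0} = 4
G(9) = mex{0,2,2,0,0} = 1
G(10) = mex{4,3,2,1,0} = 5
G(11) = mex{1,0,3,1,1} = 2
G(12) = mex{5,4,0,2,1} = 3
G(13) = mex{2,1,4,2,2} = 0
G(14) = mex{3,5,1,3,2} = 0
G(15) = mex{0,2,5,0,3} = 1
G(16) = mex{0,3,2,4,0} = 1
G(17) = mex{1,0,3,1,4} = 2
G(18) = mex{1,0,0,5,1} = 2
G(19) = mex{2,1,0,2,5} = 3
G(20) = mex{2,1,1,3,2} = 0
G(21) = mex{3,2,1,0,3} = 4
G(22) = mex{0,2,2,0,0} = 1
G(23) = mex{4,3,2,1,0} = 5
G_A(23) = 5.
Stack B, S = {1, 3, 8}:
n :  0  1  2  3  4  5  6  7  8  9 10 11 12 13
G :  0  1  0  1  0  1  0  1  2  3  2  0  1  0
G_B(13) = 0.
Combined Grundy value = 5 ⊕ 0 = 5.

5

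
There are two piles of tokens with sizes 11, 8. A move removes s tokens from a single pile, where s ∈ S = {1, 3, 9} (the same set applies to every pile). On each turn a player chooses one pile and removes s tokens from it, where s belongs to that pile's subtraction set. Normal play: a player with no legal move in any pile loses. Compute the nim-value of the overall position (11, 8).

1

All piles use S = {1, 3, 9}:
G(0) = 0
G(1) = mex{0} = 1
G(2) = mex{1} = 0
G(3) = mex{0,0} = 1
G(4) = mex{1,1} = 0
G(5) = mex{0,0} = 1
G(6) = mex{1,1} = 0
G(7) = mex{0,0} = 1
G(8) = mex{1,1} = 0
G(9) = mex{0,0,0} = 1
G(10) = mex{1,1,1} = 0
G(11) = mex{0,0,0} = 1
Pile A: G(11) = 1.
Pile B: G(8) = 0.
Combined Grundy value = 1 ⊕ 0 = 1.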